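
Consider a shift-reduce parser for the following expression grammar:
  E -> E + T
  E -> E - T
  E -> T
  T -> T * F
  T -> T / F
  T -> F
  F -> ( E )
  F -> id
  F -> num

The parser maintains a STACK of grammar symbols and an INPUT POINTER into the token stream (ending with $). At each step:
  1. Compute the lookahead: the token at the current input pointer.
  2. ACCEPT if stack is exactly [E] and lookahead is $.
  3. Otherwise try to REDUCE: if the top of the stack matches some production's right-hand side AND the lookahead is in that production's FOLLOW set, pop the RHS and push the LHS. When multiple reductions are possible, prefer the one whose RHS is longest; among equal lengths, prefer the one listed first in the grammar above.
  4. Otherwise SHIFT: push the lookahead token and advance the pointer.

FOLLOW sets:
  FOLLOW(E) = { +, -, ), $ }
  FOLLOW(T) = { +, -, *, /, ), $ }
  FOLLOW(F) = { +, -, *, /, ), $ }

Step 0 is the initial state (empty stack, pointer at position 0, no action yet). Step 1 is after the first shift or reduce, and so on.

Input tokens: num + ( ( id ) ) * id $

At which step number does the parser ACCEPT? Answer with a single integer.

Step 1: shift num. Stack=[num] ptr=1 lookahead=+ remaining=[+ ( ( id ) ) * id $]
Step 2: reduce F->num. Stack=[F] ptr=1 lookahead=+ remaining=[+ ( ( id ) ) * id $]
Step 3: reduce T->F. Stack=[T] ptr=1 lookahead=+ remaining=[+ ( ( id ) ) * id $]
Step 4: reduce E->T. Stack=[E] ptr=1 lookahead=+ remaining=[+ ( ( id ) ) * id $]
Step 5: shift +. Stack=[E +] ptr=2 lookahead=( remaining=[( ( id ) ) * id $]
Step 6: shift (. Stack=[E + (] ptr=3 lookahead=( remaining=[( id ) ) * id $]
Step 7: shift (. Stack=[E + ( (] ptr=4 lookahead=id remaining=[id ) ) * id $]
Step 8: shift id. Stack=[E + ( ( id] ptr=5 lookahead=) remaining=[) ) * id $]
Step 9: reduce F->id. Stack=[E + ( ( F] ptr=5 lookahead=) remaining=[) ) * id $]
Step 10: reduce T->F. Stack=[E + ( ( T] ptr=5 lookahead=) remaining=[) ) * id $]
Step 11: reduce E->T. Stack=[E + ( ( E] ptr=5 lookahead=) remaining=[) ) * id $]
Step 12: shift ). Stack=[E + ( ( E )] ptr=6 lookahead=) remaining=[) * id $]
Step 13: reduce F->( E ). Stack=[E + ( F] ptr=6 lookahead=) remaining=[) * id $]
Step 14: reduce T->F. Stack=[E + ( T] ptr=6 lookahead=) remaining=[) * id $]
Step 15: reduce E->T. Stack=[E + ( E] ptr=6 lookahead=) remaining=[) * id $]
Step 16: shift ). Stack=[E + ( E )] ptr=7 lookahead=* remaining=[* id $]
Step 17: reduce F->( E ). Stack=[E + F] ptr=7 lookahead=* remaining=[* id $]
Step 18: reduce T->F. Stack=[E + T] ptr=7 lookahead=* remaining=[* id $]
Step 19: shift *. Stack=[E + T *] ptr=8 lookahead=id remaining=[id $]
Step 20: shift id. Stack=[E + T * id] ptr=9 lookahead=$ remaining=[$]
Step 21: reduce F->id. Stack=[E + T * F] ptr=9 lookahead=$ remaining=[$]
Step 22: reduce T->T * F. Stack=[E + T] ptr=9 lookahead=$ remaining=[$]
Step 23: reduce E->E + T. Stack=[E] ptr=9 lookahead=$ remaining=[$]
Step 24: accept. Stack=[E] ptr=9 lookahead=$ remaining=[$]

Answer: 24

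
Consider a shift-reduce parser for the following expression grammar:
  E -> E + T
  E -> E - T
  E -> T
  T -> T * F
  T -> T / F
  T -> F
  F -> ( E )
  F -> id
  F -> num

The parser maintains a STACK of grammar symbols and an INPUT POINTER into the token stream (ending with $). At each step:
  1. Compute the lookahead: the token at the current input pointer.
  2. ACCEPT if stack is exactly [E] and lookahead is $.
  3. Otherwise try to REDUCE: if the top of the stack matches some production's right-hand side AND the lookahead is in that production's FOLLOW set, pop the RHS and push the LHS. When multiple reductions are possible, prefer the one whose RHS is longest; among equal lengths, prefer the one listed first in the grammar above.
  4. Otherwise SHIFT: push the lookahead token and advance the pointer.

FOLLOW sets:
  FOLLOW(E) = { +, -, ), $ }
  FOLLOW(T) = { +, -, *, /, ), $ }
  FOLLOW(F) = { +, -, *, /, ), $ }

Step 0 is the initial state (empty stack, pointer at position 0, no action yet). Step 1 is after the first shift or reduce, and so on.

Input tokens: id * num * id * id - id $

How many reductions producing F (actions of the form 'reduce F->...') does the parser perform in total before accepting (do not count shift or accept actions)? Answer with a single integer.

Answer: 5

Derivation:
Step 1: shift id. Stack=[id] ptr=1 lookahead=* remaining=[* num * id * id - id $]
Step 2: reduce F->id. Stack=[F] ptr=1 lookahead=* remaining=[* num * id * id - id $]
Step 3: reduce T->F. Stack=[T] ptr=1 lookahead=* remaining=[* num * id * id - id $]
Step 4: shift *. Stack=[T *] ptr=2 lookahead=num remaining=[num * id * id - id $]
Step 5: shift num. Stack=[T * num] ptr=3 lookahead=* remaining=[* id * id - id $]
Step 6: reduce F->num. Stack=[T * F] ptr=3 lookahead=* remaining=[* id * id - id $]
Step 7: reduce T->T * F. Stack=[T] ptr=3 lookahead=* remaining=[* id * id - id $]
Step 8: shift *. Stack=[T *] ptr=4 lookahead=id remaining=[id * id - id $]
Step 9: shift id. Stack=[T * id] ptr=5 lookahead=* remaining=[* id - id $]
Step 10: reduce F->id. Stack=[T * F] ptr=5 lookahead=* remaining=[* id - id $]
Step 11: reduce T->T * F. Stack=[T] ptr=5 lookahead=* remaining=[* id - id $]
Step 12: shift *. Stack=[T *] ptr=6 lookahead=id remaining=[id - id $]
Step 13: shift id. Stack=[T * id] ptr=7 lookahead=- remaining=[- id $]
Step 14: reduce F->id. Stack=[T * F] ptr=7 lookahead=- remaining=[- id $]
Step 15: reduce T->T * F. Stack=[T] ptr=7 lookahead=- remaining=[- id $]
Step 16: reduce E->T. Stack=[E] ptr=7 lookahead=- remaining=[- id $]
Step 17: shift -. Stack=[E -] ptr=8 lookahead=id remaining=[id $]
Step 18: shift id. Stack=[E - id] ptr=9 lookahead=$ remaining=[$]
Step 19: reduce F->id. Stack=[E - F] ptr=9 lookahead=$ remaining=[$]
Step 20: reduce T->F. Stack=[E - T] ptr=9 lookahead=$ remaining=[$]
Step 21: reduce E->E - T. Stack=[E] ptr=9 lookahead=$ remaining=[$]
Step 22: accept. Stack=[E] ptr=9 lookahead=$ remaining=[$]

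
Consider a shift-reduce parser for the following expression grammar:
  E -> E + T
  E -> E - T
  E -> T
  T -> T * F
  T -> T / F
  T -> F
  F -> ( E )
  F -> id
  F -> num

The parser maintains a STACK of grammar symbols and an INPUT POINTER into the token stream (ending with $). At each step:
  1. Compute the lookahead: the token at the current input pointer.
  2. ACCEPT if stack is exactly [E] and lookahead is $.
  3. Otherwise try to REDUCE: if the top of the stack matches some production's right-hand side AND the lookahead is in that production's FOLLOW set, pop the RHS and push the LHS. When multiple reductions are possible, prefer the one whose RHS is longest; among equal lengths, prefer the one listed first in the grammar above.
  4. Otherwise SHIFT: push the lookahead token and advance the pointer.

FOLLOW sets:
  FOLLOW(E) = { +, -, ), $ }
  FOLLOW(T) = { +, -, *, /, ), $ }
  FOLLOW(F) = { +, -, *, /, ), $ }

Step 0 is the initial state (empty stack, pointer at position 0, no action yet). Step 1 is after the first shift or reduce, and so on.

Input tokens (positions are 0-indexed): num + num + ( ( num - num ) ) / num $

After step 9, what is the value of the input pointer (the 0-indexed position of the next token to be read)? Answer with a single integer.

Answer: 3

Derivation:
Step 1: shift num. Stack=[num] ptr=1 lookahead=+ remaining=[+ num + ( ( num - num ) ) / num $]
Step 2: reduce F->num. Stack=[F] ptr=1 lookahead=+ remaining=[+ num + ( ( num - num ) ) / num $]
Step 3: reduce T->F. Stack=[T] ptr=1 lookahead=+ remaining=[+ num + ( ( num - num ) ) / num $]
Step 4: reduce E->T. Stack=[E] ptr=1 lookahead=+ remaining=[+ num + ( ( num - num ) ) / num $]
Step 5: shift +. Stack=[E +] ptr=2 lookahead=num remaining=[num + ( ( num - num ) ) / num $]
Step 6: shift num. Stack=[E + num] ptr=3 lookahead=+ remaining=[+ ( ( num - num ) ) / num $]
Step 7: reduce F->num. Stack=[E + F] ptr=3 lookahead=+ remaining=[+ ( ( num - num ) ) / num $]
Step 8: reduce T->F. Stack=[E + T] ptr=3 lookahead=+ remaining=[+ ( ( num - num ) ) / num $]
Step 9: reduce E->E + T. Stack=[E] ptr=3 lookahead=+ remaining=[+ ( ( num - num ) ) / num $]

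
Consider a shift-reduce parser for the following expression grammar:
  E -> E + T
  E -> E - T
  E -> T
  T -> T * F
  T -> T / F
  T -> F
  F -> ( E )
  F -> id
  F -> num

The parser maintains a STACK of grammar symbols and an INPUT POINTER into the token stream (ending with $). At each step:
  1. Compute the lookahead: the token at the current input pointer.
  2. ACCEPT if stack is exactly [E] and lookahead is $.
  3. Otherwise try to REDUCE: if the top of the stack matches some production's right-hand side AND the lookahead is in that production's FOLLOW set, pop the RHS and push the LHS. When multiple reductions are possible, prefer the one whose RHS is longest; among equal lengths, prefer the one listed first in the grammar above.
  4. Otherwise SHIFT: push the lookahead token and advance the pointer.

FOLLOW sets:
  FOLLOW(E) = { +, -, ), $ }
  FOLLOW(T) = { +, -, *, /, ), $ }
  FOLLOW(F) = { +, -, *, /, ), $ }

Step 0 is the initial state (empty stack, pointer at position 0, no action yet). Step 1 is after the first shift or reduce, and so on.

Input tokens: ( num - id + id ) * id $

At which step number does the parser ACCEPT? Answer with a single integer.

Step 1: shift (. Stack=[(] ptr=1 lookahead=num remaining=[num - id + id ) * id $]
Step 2: shift num. Stack=[( num] ptr=2 lookahead=- remaining=[- id + id ) * id $]
Step 3: reduce F->num. Stack=[( F] ptr=2 lookahead=- remaining=[- id + id ) * id $]
Step 4: reduce T->F. Stack=[( T] ptr=2 lookahead=- remaining=[- id + id ) * id $]
Step 5: reduce E->T. Stack=[( E] ptr=2 lookahead=- remaining=[- id + id ) * id $]
Step 6: shift -. Stack=[( E -] ptr=3 lookahead=id remaining=[id + id ) * id $]
Step 7: shift id. Stack=[( E - id] ptr=4 lookahead=+ remaining=[+ id ) * id $]
Step 8: reduce F->id. Stack=[( E - F] ptr=4 lookahead=+ remaining=[+ id ) * id $]
Step 9: reduce T->F. Stack=[( E - T] ptr=4 lookahead=+ remaining=[+ id ) * id $]
Step 10: reduce E->E - T. Stack=[( E] ptr=4 lookahead=+ remaining=[+ id ) * id $]
Step 11: shift +. Stack=[( E +] ptr=5 lookahead=id remaining=[id ) * id $]
Step 12: shift id. Stack=[( E + id] ptr=6 lookahead=) remaining=[) * id $]
Step 13: reduce F->id. Stack=[( E + F] ptr=6 lookahead=) remaining=[) * id $]
Step 14: reduce T->F. Stack=[( E + T] ptr=6 lookahead=) remaining=[) * id $]
Step 15: reduce E->E + T. Stack=[( E] ptr=6 lookahead=) remaining=[) * id $]
Step 16: shift ). Stack=[( E )] ptr=7 lookahead=* remaining=[* id $]
Step 17: reduce F->( E ). Stack=[F] ptr=7 lookahead=* remaining=[* id $]
Step 18: reduce T->F. Stack=[T] ptr=7 lookahead=* remaining=[* id $]
Step 19: shift *. Stack=[T *] ptr=8 lookahead=id remaining=[id $]
Step 20: shift id. Stack=[T * id] ptr=9 lookahead=$ remaining=[$]
Step 21: reduce F->id. Stack=[T * F] ptr=9 lookahead=$ remaining=[$]
Step 22: reduce T->T * F. Stack=[T] ptr=9 lookahead=$ remaining=[$]
Step 23: reduce E->T. Stack=[E] ptr=9 lookahead=$ remaining=[$]
Step 24: accept. Stack=[E] ptr=9 lookahead=$ remaining=[$]

Answer: 24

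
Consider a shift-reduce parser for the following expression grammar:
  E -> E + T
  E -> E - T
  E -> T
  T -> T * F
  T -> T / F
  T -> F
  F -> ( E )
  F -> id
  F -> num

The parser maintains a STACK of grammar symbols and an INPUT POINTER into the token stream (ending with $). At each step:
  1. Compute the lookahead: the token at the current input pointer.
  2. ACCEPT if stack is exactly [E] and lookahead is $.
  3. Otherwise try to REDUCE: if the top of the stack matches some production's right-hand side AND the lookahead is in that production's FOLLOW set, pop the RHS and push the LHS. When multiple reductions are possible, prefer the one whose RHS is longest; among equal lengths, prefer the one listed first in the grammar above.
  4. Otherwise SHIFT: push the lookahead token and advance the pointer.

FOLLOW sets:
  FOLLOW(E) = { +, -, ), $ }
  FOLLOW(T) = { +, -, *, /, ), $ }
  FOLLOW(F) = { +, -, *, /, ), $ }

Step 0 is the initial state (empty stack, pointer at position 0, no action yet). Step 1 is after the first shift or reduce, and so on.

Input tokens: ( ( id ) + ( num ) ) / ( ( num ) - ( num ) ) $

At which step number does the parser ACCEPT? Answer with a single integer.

Answer: 49

Derivation:
Step 1: shift (. Stack=[(] ptr=1 lookahead=( remaining=[( id ) + ( num ) ) / ( ( num ) - ( num ) ) $]
Step 2: shift (. Stack=[( (] ptr=2 lookahead=id remaining=[id ) + ( num ) ) / ( ( num ) - ( num ) ) $]
Step 3: shift id. Stack=[( ( id] ptr=3 lookahead=) remaining=[) + ( num ) ) / ( ( num ) - ( num ) ) $]
Step 4: reduce F->id. Stack=[( ( F] ptr=3 lookahead=) remaining=[) + ( num ) ) / ( ( num ) - ( num ) ) $]
Step 5: reduce T->F. Stack=[( ( T] ptr=3 lookahead=) remaining=[) + ( num ) ) / ( ( num ) - ( num ) ) $]
Step 6: reduce E->T. Stack=[( ( E] ptr=3 lookahead=) remaining=[) + ( num ) ) / ( ( num ) - ( num ) ) $]
Step 7: shift ). Stack=[( ( E )] ptr=4 lookahead=+ remaining=[+ ( num ) ) / ( ( num ) - ( num ) ) $]
Step 8: reduce F->( E ). Stack=[( F] ptr=4 lookahead=+ remaining=[+ ( num ) ) / ( ( num ) - ( num ) ) $]
Step 9: reduce T->F. Stack=[( T] ptr=4 lookahead=+ remaining=[+ ( num ) ) / ( ( num ) - ( num ) ) $]
Step 10: reduce E->T. Stack=[( E] ptr=4 lookahead=+ remaining=[+ ( num ) ) / ( ( num ) - ( num ) ) $]
Step 11: shift +. Stack=[( E +] ptr=5 lookahead=( remaining=[( num ) ) / ( ( num ) - ( num ) ) $]
Step 12: shift (. Stack=[( E + (] ptr=6 lookahead=num remaining=[num ) ) / ( ( num ) - ( num ) ) $]
Step 13: shift num. Stack=[( E + ( num] ptr=7 lookahead=) remaining=[) ) / ( ( num ) - ( num ) ) $]
Step 14: reduce F->num. Stack=[( E + ( F] ptr=7 lookahead=) remaining=[) ) / ( ( num ) - ( num ) ) $]
Step 15: reduce T->F. Stack=[( E + ( T] ptr=7 lookahead=) remaining=[) ) / ( ( num ) - ( num ) ) $]
Step 16: reduce E->T. Stack=[( E + ( E] ptr=7 lookahead=) remaining=[) ) / ( ( num ) - ( num ) ) $]
Step 17: shift ). Stack=[( E + ( E )] ptr=8 lookahead=) remaining=[) / ( ( num ) - ( num ) ) $]
Step 18: reduce F->( E ). Stack=[( E + F] ptr=8 lookahead=) remaining=[) / ( ( num ) - ( num ) ) $]
Step 19: reduce T->F. Stack=[( E + T] ptr=8 lookahead=) remaining=[) / ( ( num ) - ( num ) ) $]
Step 20: reduce E->E + T. Stack=[( E] ptr=8 lookahead=) remaining=[) / ( ( num ) - ( num ) ) $]
Step 21: shift ). Stack=[( E )] ptr=9 lookahead=/ remaining=[/ ( ( num ) - ( num ) ) $]
Step 22: reduce F->( E ). Stack=[F] ptr=9 lookahead=/ remaining=[/ ( ( num ) - ( num ) ) $]
Step 23: reduce T->F. Stack=[T] ptr=9 lookahead=/ remaining=[/ ( ( num ) - ( num ) ) $]
Step 24: shift /. Stack=[T /] ptr=10 lookahead=( remaining=[( ( num ) - ( num ) ) $]
Step 25: shift (. Stack=[T / (] ptr=11 lookahead=( remaining=[( num ) - ( num ) ) $]
Step 26: shift (. Stack=[T / ( (] ptr=12 lookahead=num remaining=[num ) - ( num ) ) $]
Step 27: shift num. Stack=[T / ( ( num] ptr=13 lookahead=) remaining=[) - ( num ) ) $]
Step 28: reduce F->num. Stack=[T / ( ( F] ptr=13 lookahead=) remaining=[) - ( num ) ) $]
Step 29: reduce T->F. Stack=[T / ( ( T] ptr=13 lookahead=) remaining=[) - ( num ) ) $]
Step 30: reduce E->T. Stack=[T / ( ( E] ptr=13 lookahead=) remaining=[) - ( num ) ) $]
Step 31: shift ). Stack=[T / ( ( E )] ptr=14 lookahead=- remaining=[- ( num ) ) $]
Step 32: reduce F->( E ). Stack=[T / ( F] ptr=14 lookahead=- remaining=[- ( num ) ) $]
Step 33: reduce T->F. Stack=[T / ( T] ptr=14 lookahead=- remaining=[- ( num ) ) $]
Step 34: reduce E->T. Stack=[T / ( E] ptr=14 lookahead=- remaining=[- ( num ) ) $]
Step 35: shift -. Stack=[T / ( E -] ptr=15 lookahead=( remaining=[( num ) ) $]
Step 36: shift (. Stack=[T / ( E - (] ptr=16 lookahead=num remaining=[num ) ) $]
Step 37: shift num. Stack=[T / ( E - ( num] ptr=17 lookahead=) remaining=[) ) $]
Step 38: reduce F->num. Stack=[T / ( E - ( F] ptr=17 lookahead=) remaining=[) ) $]
Step 39: reduce T->F. Stack=[T / ( E - ( T] ptr=17 lookahead=) remaining=[) ) $]
Step 40: reduce E->T. Stack=[T / ( E - ( E] ptr=17 lookahead=) remaining=[) ) $]
Step 41: shift ). Stack=[T / ( E - ( E )] ptr=18 lookahead=) remaining=[) $]
Step 42: reduce F->( E ). Stack=[T / ( E - F] ptr=18 lookahead=) remaining=[) $]
Step 43: reduce T->F. Stack=[T / ( E - T] ptr=18 lookahead=) remaining=[) $]
Step 44: reduce E->E - T. Stack=[T / ( E] ptr=18 lookahead=) remaining=[) $]
Step 45: shift ). Stack=[T / ( E )] ptr=19 lookahead=$ remaining=[$]
Step 46: reduce F->( E ). Stack=[T / F] ptr=19 lookahead=$ remaining=[$]
Step 47: reduce T->T / F. Stack=[T] ptr=19 lookahead=$ remaining=[$]
Step 48: reduce E->T. Stack=[E] ptr=19 lookahead=$ remaining=[$]
Step 49: accept. Stack=[E] ptr=19 lookahead=$ remaining=[$]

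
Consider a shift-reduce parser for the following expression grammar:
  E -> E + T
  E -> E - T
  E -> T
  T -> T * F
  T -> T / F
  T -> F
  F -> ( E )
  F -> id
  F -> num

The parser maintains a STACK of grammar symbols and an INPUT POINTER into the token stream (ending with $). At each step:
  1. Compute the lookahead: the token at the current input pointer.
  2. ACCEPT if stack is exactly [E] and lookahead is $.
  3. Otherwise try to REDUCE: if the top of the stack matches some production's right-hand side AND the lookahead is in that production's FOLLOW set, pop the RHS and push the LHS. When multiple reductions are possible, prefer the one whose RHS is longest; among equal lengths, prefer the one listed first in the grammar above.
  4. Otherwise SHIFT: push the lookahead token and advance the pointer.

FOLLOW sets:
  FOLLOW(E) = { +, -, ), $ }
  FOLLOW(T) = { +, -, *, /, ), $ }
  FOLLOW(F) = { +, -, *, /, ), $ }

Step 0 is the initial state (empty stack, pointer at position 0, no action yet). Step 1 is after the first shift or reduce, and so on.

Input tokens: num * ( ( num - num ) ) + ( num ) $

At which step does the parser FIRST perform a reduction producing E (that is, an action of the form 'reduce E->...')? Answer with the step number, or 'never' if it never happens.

Step 1: shift num. Stack=[num] ptr=1 lookahead=* remaining=[* ( ( num - num ) ) + ( num ) $]
Step 2: reduce F->num. Stack=[F] ptr=1 lookahead=* remaining=[* ( ( num - num ) ) + ( num ) $]
Step 3: reduce T->F. Stack=[T] ptr=1 lookahead=* remaining=[* ( ( num - num ) ) + ( num ) $]
Step 4: shift *. Stack=[T *] ptr=2 lookahead=( remaining=[( ( num - num ) ) + ( num ) $]
Step 5: shift (. Stack=[T * (] ptr=3 lookahead=( remaining=[( num - num ) ) + ( num ) $]
Step 6: shift (. Stack=[T * ( (] ptr=4 lookahead=num remaining=[num - num ) ) + ( num ) $]
Step 7: shift num. Stack=[T * ( ( num] ptr=5 lookahead=- remaining=[- num ) ) + ( num ) $]
Step 8: reduce F->num. Stack=[T * ( ( F] ptr=5 lookahead=- remaining=[- num ) ) + ( num ) $]
Step 9: reduce T->F. Stack=[T * ( ( T] ptr=5 lookahead=- remaining=[- num ) ) + ( num ) $]
Step 10: reduce E->T. Stack=[T * ( ( E] ptr=5 lookahead=- remaining=[- num ) ) + ( num ) $]

Answer: 10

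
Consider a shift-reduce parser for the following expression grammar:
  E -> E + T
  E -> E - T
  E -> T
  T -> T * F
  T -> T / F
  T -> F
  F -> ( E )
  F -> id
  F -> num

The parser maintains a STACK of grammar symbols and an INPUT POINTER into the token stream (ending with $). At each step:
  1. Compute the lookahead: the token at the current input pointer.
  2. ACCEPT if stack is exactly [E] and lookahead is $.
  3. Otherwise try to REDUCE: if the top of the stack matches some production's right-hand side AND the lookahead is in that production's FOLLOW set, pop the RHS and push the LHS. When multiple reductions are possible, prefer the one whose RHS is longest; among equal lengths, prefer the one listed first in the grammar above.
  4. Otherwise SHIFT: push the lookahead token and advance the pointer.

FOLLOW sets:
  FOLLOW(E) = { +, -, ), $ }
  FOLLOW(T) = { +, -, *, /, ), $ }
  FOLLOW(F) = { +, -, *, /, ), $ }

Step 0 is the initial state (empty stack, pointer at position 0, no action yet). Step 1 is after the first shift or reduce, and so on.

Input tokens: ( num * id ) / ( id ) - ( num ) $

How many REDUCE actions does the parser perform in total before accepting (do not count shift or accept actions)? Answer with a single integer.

Step 1: shift (. Stack=[(] ptr=1 lookahead=num remaining=[num * id ) / ( id ) - ( num ) $]
Step 2: shift num. Stack=[( num] ptr=2 lookahead=* remaining=[* id ) / ( id ) - ( num ) $]
Step 3: reduce F->num. Stack=[( F] ptr=2 lookahead=* remaining=[* id ) / ( id ) - ( num ) $]
Step 4: reduce T->F. Stack=[( T] ptr=2 lookahead=* remaining=[* id ) / ( id ) - ( num ) $]
Step 5: shift *. Stack=[( T *] ptr=3 lookahead=id remaining=[id ) / ( id ) - ( num ) $]
Step 6: shift id. Stack=[( T * id] ptr=4 lookahead=) remaining=[) / ( id ) - ( num ) $]
Step 7: reduce F->id. Stack=[( T * F] ptr=4 lookahead=) remaining=[) / ( id ) - ( num ) $]
Step 8: reduce T->T * F. Stack=[( T] ptr=4 lookahead=) remaining=[) / ( id ) - ( num ) $]
Step 9: reduce E->T. Stack=[( E] ptr=4 lookahead=) remaining=[) / ( id ) - ( num ) $]
Step 10: shift ). Stack=[( E )] ptr=5 lookahead=/ remaining=[/ ( id ) - ( num ) $]
Step 11: reduce F->( E ). Stack=[F] ptr=5 lookahead=/ remaining=[/ ( id ) - ( num ) $]
Step 12: reduce T->F. Stack=[T] ptr=5 lookahead=/ remaining=[/ ( id ) - ( num ) $]
Step 13: shift /. Stack=[T /] ptr=6 lookahead=( remaining=[( id ) - ( num ) $]
Step 14: shift (. Stack=[T / (] ptr=7 lookahead=id remaining=[id ) - ( num ) $]
Step 15: shift id. Stack=[T / ( id] ptr=8 lookahead=) remaining=[) - ( num ) $]
Step 16: reduce F->id. Stack=[T / ( F] ptr=8 lookahead=) remaining=[) - ( num ) $]
Step 17: reduce T->F. Stack=[T / ( T] ptr=8 lookahead=) remaining=[) - ( num ) $]
Step 18: reduce E->T. Stack=[T / ( E] ptr=8 lookahead=) remaining=[) - ( num ) $]
Step 19: shift ). Stack=[T / ( E )] ptr=9 lookahead=- remaining=[- ( num ) $]
Step 20: reduce F->( E ). Stack=[T / F] ptr=9 lookahead=- remaining=[- ( num ) $]
Step 21: reduce T->T / F. Stack=[T] ptr=9 lookahead=- remaining=[- ( num ) $]
Step 22: reduce E->T. Stack=[E] ptr=9 lookahead=- remaining=[- ( num ) $]
Step 23: shift -. Stack=[E -] ptr=10 lookahead=( remaining=[( num ) $]
Step 24: shift (. Stack=[E - (] ptr=11 lookahead=num remaining=[num ) $]
Step 25: shift num. Stack=[E - ( num] ptr=12 lookahead=) remaining=[) $]
Step 26: reduce F->num. Stack=[E - ( F] ptr=12 lookahead=) remaining=[) $]
Step 27: reduce T->F. Stack=[E - ( T] ptr=12 lookahead=) remaining=[) $]
Step 28: reduce E->T. Stack=[E - ( E] ptr=12 lookahead=) remaining=[) $]
Step 29: shift ). Stack=[E - ( E )] ptr=13 lookahead=$ remaining=[$]
Step 30: reduce F->( E ). Stack=[E - F] ptr=13 lookahead=$ remaining=[$]
Step 31: reduce T->F. Stack=[E - T] ptr=13 lookahead=$ remaining=[$]
Step 32: reduce E->E - T. Stack=[E] ptr=13 lookahead=$ remaining=[$]
Step 33: accept. Stack=[E] ptr=13 lookahead=$ remaining=[$]

Answer: 19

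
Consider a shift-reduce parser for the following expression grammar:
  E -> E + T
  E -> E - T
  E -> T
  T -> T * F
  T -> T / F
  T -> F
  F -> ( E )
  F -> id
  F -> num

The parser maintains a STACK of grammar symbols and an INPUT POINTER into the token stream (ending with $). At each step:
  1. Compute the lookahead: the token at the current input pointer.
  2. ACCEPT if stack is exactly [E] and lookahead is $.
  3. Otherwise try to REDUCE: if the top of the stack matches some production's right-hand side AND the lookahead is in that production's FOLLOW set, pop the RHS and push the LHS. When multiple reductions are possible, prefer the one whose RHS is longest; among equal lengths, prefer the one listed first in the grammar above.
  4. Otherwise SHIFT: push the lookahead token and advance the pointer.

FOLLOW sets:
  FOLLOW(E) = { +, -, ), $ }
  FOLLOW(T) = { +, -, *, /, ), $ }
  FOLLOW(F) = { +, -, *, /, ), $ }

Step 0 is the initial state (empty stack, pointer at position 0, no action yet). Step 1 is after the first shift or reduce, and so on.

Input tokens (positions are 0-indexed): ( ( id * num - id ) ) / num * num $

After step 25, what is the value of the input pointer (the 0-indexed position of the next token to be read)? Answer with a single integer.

Answer: 11

Derivation:
Step 1: shift (. Stack=[(] ptr=1 lookahead=( remaining=[( id * num - id ) ) / num * num $]
Step 2: shift (. Stack=[( (] ptr=2 lookahead=id remaining=[id * num - id ) ) / num * num $]
Step 3: shift id. Stack=[( ( id] ptr=3 lookahead=* remaining=[* num - id ) ) / num * num $]
Step 4: reduce F->id. Stack=[( ( F] ptr=3 lookahead=* remaining=[* num - id ) ) / num * num $]
Step 5: reduce T->F. Stack=[( ( T] ptr=3 lookahead=* remaining=[* num - id ) ) / num * num $]
Step 6: shift *. Stack=[( ( T *] ptr=4 lookahead=num remaining=[num - id ) ) / num * num $]
Step 7: shift num. Stack=[( ( T * num] ptr=5 lookahead=- remaining=[- id ) ) / num * num $]
Step 8: reduce F->num. Stack=[( ( T * F] ptr=5 lookahead=- remaining=[- id ) ) / num * num $]
Step 9: reduce T->T * F. Stack=[( ( T] ptr=5 lookahead=- remaining=[- id ) ) / num * num $]
Step 10: reduce E->T. Stack=[( ( E] ptr=5 lookahead=- remaining=[- id ) ) / num * num $]
Step 11: shift -. Stack=[( ( E -] ptr=6 lookahead=id remaining=[id ) ) / num * num $]
Step 12: shift id. Stack=[( ( E - id] ptr=7 lookahead=) remaining=[) ) / num * num $]
Step 13: reduce F->id. Stack=[( ( E - F] ptr=7 lookahead=) remaining=[) ) / num * num $]
Step 14: reduce T->F. Stack=[( ( E - T] ptr=7 lookahead=) remaining=[) ) / num * num $]
Step 15: reduce E->E - T. Stack=[( ( E] ptr=7 lookahead=) remaining=[) ) / num * num $]
Step 16: shift ). Stack=[( ( E )] ptr=8 lookahead=) remaining=[) / num * num $]
Step 17: reduce F->( E ). Stack=[( F] ptr=8 lookahead=) remaining=[) / num * num $]
Step 18: reduce T->F. Stack=[( T] ptr=8 lookahead=) remaining=[) / num * num $]
Step 19: reduce E->T. Stack=[( E] ptr=8 lookahead=) remaining=[) / num * num $]
Step 20: shift ). Stack=[( E )] ptr=9 lookahead=/ remaining=[/ num * num $]
Step 21: reduce F->( E ). Stack=[F] ptr=9 lookahead=/ remaining=[/ num * num $]
Step 22: reduce T->F. Stack=[T] ptr=9 lookahead=/ remaining=[/ num * num $]
Step 23: shift /. Stack=[T /] ptr=10 lookahead=num remaining=[num * num $]
Step 24: shift num. Stack=[T / num] ptr=11 lookahead=* remaining=[* num $]
Step 25: reduce F->num. Stack=[T / F] ptr=11 lookahead=* remaining=[* num $]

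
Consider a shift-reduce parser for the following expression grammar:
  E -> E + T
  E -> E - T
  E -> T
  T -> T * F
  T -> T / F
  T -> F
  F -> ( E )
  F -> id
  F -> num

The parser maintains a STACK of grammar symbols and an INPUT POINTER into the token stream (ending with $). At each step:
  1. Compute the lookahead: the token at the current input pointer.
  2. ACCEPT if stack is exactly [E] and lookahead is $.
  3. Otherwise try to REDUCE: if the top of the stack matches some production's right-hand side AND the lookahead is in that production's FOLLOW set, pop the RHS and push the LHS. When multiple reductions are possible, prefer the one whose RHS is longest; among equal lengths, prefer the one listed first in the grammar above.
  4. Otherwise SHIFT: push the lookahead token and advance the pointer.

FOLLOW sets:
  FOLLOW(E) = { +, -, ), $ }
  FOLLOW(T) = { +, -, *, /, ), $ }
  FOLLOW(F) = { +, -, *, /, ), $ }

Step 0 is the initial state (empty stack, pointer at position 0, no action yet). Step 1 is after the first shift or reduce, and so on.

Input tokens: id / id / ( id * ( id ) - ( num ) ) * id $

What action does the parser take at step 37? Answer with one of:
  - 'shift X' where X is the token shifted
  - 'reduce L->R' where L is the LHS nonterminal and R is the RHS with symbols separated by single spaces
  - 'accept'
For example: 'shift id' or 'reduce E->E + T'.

Step 1: shift id. Stack=[id] ptr=1 lookahead=/ remaining=[/ id / ( id * ( id ) - ( num ) ) * id $]
Step 2: reduce F->id. Stack=[F] ptr=1 lookahead=/ remaining=[/ id / ( id * ( id ) - ( num ) ) * id $]
Step 3: reduce T->F. Stack=[T] ptr=1 lookahead=/ remaining=[/ id / ( id * ( id ) - ( num ) ) * id $]
Step 4: shift /. Stack=[T /] ptr=2 lookahead=id remaining=[id / ( id * ( id ) - ( num ) ) * id $]
Step 5: shift id. Stack=[T / id] ptr=3 lookahead=/ remaining=[/ ( id * ( id ) - ( num ) ) * id $]
Step 6: reduce F->id. Stack=[T / F] ptr=3 lookahead=/ remaining=[/ ( id * ( id ) - ( num ) ) * id $]
Step 7: reduce T->T / F. Stack=[T] ptr=3 lookahead=/ remaining=[/ ( id * ( id ) - ( num ) ) * id $]
Step 8: shift /. Stack=[T /] ptr=4 lookahead=( remaining=[( id * ( id ) - ( num ) ) * id $]
Step 9: shift (. Stack=[T / (] ptr=5 lookahead=id remaining=[id * ( id ) - ( num ) ) * id $]
Step 10: shift id. Stack=[T / ( id] ptr=6 lookahead=* remaining=[* ( id ) - ( num ) ) * id $]
Step 11: reduce F->id. Stack=[T / ( F] ptr=6 lookahead=* remaining=[* ( id ) - ( num ) ) * id $]
Step 12: reduce T->F. Stack=[T / ( T] ptr=6 lookahead=* remaining=[* ( id ) - ( num ) ) * id $]
Step 13: shift *. Stack=[T / ( T *] ptr=7 lookahead=( remaining=[( id ) - ( num ) ) * id $]
Step 14: shift (. Stack=[T / ( T * (] ptr=8 lookahead=id remaining=[id ) - ( num ) ) * id $]
Step 15: shift id. Stack=[T / ( T * ( id] ptr=9 lookahead=) remaining=[) - ( num ) ) * id $]
Step 16: reduce F->id. Stack=[T / ( T * ( F] ptr=9 lookahead=) remaining=[) - ( num ) ) * id $]
Step 17: reduce T->F. Stack=[T / ( T * ( T] ptr=9 lookahead=) remaining=[) - ( num ) ) * id $]
Step 18: reduce E->T. Stack=[T / ( T * ( E] ptr=9 lookahead=) remaining=[) - ( num ) ) * id $]
Step 19: shift ). Stack=[T / ( T * ( E )] ptr=10 lookahead=- remaining=[- ( num ) ) * id $]
Step 20: reduce F->( E ). Stack=[T / ( T * F] ptr=10 lookahead=- remaining=[- ( num ) ) * id $]
Step 21: reduce T->T * F. Stack=[T / ( T] ptr=10 lookahead=- remaining=[- ( num ) ) * id $]
Step 22: reduce E->T. Stack=[T / ( E] ptr=10 lookahead=- remaining=[- ( num ) ) * id $]
Step 23: shift -. Stack=[T / ( E -] ptr=11 lookahead=( remaining=[( num ) ) * id $]
Step 24: shift (. Stack=[T / ( E - (] ptr=12 lookahead=num remaining=[num ) ) * id $]
Step 25: shift num. Stack=[T / ( E - ( num] ptr=13 lookahead=) remaining=[) ) * id $]
Step 26: reduce F->num. Stack=[T / ( E - ( F] ptr=13 lookahead=) remaining=[) ) * id $]
Step 27: reduce T->F. Stack=[T / ( E - ( T] ptr=13 lookahead=) remaining=[) ) * id $]
Step 28: reduce E->T. Stack=[T / ( E - ( E] ptr=13 lookahead=) remaining=[) ) * id $]
Step 29: shift ). Stack=[T / ( E - ( E )] ptr=14 lookahead=) remaining=[) * id $]
Step 30: reduce F->( E ). Stack=[T / ( E - F] ptr=14 lookahead=) remaining=[) * id $]
Step 31: reduce T->F. Stack=[T / ( E - T] ptr=14 lookahead=) remaining=[) * id $]
Step 32: reduce E->E - T. Stack=[T / ( E] ptr=14 lookahead=) remaining=[) * id $]
Step 33: shift ). Stack=[T / ( E )] ptr=15 lookahead=* remaining=[* id $]
Step 34: reduce F->( E ). Stack=[T / F] ptr=15 lookahead=* remaining=[* id $]
Step 35: reduce T->T / F. Stack=[T] ptr=15 lookahead=* remaining=[* id $]
Step 36: shift *. Stack=[T *] ptr=16 lookahead=id remaining=[id $]
Step 37: shift id. Stack=[T * id] ptr=17 lookahead=$ remaining=[$]

Answer: shift id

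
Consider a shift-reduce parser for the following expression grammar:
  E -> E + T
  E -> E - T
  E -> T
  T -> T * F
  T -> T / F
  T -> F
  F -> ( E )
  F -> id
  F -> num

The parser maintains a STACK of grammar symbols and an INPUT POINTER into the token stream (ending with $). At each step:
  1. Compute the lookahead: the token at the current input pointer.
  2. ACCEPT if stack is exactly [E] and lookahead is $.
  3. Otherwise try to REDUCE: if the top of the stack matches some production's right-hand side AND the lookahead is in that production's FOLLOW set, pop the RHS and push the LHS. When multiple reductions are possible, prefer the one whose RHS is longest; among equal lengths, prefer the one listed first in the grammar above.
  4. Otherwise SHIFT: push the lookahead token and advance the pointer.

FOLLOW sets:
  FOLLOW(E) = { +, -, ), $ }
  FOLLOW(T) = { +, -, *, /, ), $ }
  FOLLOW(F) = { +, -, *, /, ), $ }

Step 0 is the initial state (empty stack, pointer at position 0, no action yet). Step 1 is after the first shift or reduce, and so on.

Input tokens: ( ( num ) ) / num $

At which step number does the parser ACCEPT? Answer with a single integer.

Step 1: shift (. Stack=[(] ptr=1 lookahead=( remaining=[( num ) ) / num $]
Step 2: shift (. Stack=[( (] ptr=2 lookahead=num remaining=[num ) ) / num $]
Step 3: shift num. Stack=[( ( num] ptr=3 lookahead=) remaining=[) ) / num $]
Step 4: reduce F->num. Stack=[( ( F] ptr=3 lookahead=) remaining=[) ) / num $]
Step 5: reduce T->F. Stack=[( ( T] ptr=3 lookahead=) remaining=[) ) / num $]
Step 6: reduce E->T. Stack=[( ( E] ptr=3 lookahead=) remaining=[) ) / num $]
Step 7: shift ). Stack=[( ( E )] ptr=4 lookahead=) remaining=[) / num $]
Step 8: reduce F->( E ). Stack=[( F] ptr=4 lookahead=) remaining=[) / num $]
Step 9: reduce T->F. Stack=[( T] ptr=4 lookahead=) remaining=[) / num $]
Step 10: reduce E->T. Stack=[( E] ptr=4 lookahead=) remaining=[) / num $]
Step 11: shift ). Stack=[( E )] ptr=5 lookahead=/ remaining=[/ num $]
Step 12: reduce F->( E ). Stack=[F] ptr=5 lookahead=/ remaining=[/ num $]
Step 13: reduce T->F. Stack=[T] ptr=5 lookahead=/ remaining=[/ num $]
Step 14: shift /. Stack=[T /] ptr=6 lookahead=num remaining=[num $]
Step 15: shift num. Stack=[T / num] ptr=7 lookahead=$ remaining=[$]
Step 16: reduce F->num. Stack=[T / F] ptr=7 lookahead=$ remaining=[$]
Step 17: reduce T->T / F. Stack=[T] ptr=7 lookahead=$ remaining=[$]
Step 18: reduce E->T. Stack=[E] ptr=7 lookahead=$ remaining=[$]
Step 19: accept. Stack=[E] ptr=7 lookahead=$ remaining=[$]

Answer: 19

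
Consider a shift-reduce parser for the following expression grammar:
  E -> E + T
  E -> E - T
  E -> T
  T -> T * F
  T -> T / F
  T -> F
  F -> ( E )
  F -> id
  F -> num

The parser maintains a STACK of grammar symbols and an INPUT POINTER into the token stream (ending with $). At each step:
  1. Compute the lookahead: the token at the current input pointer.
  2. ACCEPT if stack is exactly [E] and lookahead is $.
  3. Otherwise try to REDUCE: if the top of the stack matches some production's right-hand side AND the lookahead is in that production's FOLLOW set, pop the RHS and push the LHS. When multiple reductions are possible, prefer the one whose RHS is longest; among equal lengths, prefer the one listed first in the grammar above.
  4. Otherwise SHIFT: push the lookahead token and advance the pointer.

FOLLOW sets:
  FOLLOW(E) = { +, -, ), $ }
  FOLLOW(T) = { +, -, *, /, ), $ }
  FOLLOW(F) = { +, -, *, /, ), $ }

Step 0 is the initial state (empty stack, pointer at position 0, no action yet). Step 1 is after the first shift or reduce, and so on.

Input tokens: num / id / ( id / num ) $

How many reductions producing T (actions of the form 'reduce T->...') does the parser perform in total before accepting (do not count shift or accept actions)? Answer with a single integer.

Answer: 5

Derivation:
Step 1: shift num. Stack=[num] ptr=1 lookahead=/ remaining=[/ id / ( id / num ) $]
Step 2: reduce F->num. Stack=[F] ptr=1 lookahead=/ remaining=[/ id / ( id / num ) $]
Step 3: reduce T->F. Stack=[T] ptr=1 lookahead=/ remaining=[/ id / ( id / num ) $]
Step 4: shift /. Stack=[T /] ptr=2 lookahead=id remaining=[id / ( id / num ) $]
Step 5: shift id. Stack=[T / id] ptr=3 lookahead=/ remaining=[/ ( id / num ) $]
Step 6: reduce F->id. Stack=[T / F] ptr=3 lookahead=/ remaining=[/ ( id / num ) $]
Step 7: reduce T->T / F. Stack=[T] ptr=3 lookahead=/ remaining=[/ ( id / num ) $]
Step 8: shift /. Stack=[T /] ptr=4 lookahead=( remaining=[( id / num ) $]
Step 9: shift (. Stack=[T / (] ptr=5 lookahead=id remaining=[id / num ) $]
Step 10: shift id. Stack=[T / ( id] ptr=6 lookahead=/ remaining=[/ num ) $]
Step 11: reduce F->id. Stack=[T / ( F] ptr=6 lookahead=/ remaining=[/ num ) $]
Step 12: reduce T->F. Stack=[T / ( T] ptr=6 lookahead=/ remaining=[/ num ) $]
Step 13: shift /. Stack=[T / ( T /] ptr=7 lookahead=num remaining=[num ) $]
Step 14: shift num. Stack=[T / ( T / num] ptr=8 lookahead=) remaining=[) $]
Step 15: reduce F->num. Stack=[T / ( T / F] ptr=8 lookahead=) remaining=[) $]
Step 16: reduce T->T / F. Stack=[T / ( T] ptr=8 lookahead=) remaining=[) $]
Step 17: reduce E->T. Stack=[T / ( E] ptr=8 lookahead=) remaining=[) $]
Step 18: shift ). Stack=[T / ( E )] ptr=9 lookahead=$ remaining=[$]
Step 19: reduce F->( E ). Stack=[T / F] ptr=9 lookahead=$ remaining=[$]
Step 20: reduce T->T / F. Stack=[T] ptr=9 lookahead=$ remaining=[$]
Step 21: reduce E->T. Stack=[E] ptr=9 lookahead=$ remaining=[$]
Step 22: accept. Stack=[E] ptr=9 lookahead=$ remaining=[$]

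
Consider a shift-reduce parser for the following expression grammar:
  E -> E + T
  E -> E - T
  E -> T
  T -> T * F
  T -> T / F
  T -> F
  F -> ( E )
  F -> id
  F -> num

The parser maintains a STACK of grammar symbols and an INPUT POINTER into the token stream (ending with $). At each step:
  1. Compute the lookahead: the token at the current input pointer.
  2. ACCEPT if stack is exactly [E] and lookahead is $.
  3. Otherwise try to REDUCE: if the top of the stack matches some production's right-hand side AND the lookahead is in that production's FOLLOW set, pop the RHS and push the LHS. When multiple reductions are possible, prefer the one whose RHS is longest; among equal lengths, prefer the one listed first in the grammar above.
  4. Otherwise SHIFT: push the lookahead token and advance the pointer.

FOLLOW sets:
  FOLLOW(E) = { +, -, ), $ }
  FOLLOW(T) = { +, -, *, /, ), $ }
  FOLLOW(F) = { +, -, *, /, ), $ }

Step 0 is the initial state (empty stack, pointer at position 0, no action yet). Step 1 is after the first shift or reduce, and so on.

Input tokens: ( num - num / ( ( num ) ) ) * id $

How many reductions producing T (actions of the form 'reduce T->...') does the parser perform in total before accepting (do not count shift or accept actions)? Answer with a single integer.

Step 1: shift (. Stack=[(] ptr=1 lookahead=num remaining=[num - num / ( ( num ) ) ) * id $]
Step 2: shift num. Stack=[( num] ptr=2 lookahead=- remaining=[- num / ( ( num ) ) ) * id $]
Step 3: reduce F->num. Stack=[( F] ptr=2 lookahead=- remaining=[- num / ( ( num ) ) ) * id $]
Step 4: reduce T->F. Stack=[( T] ptr=2 lookahead=- remaining=[- num / ( ( num ) ) ) * id $]
Step 5: reduce E->T. Stack=[( E] ptr=2 lookahead=- remaining=[- num / ( ( num ) ) ) * id $]
Step 6: shift -. Stack=[( E -] ptr=3 lookahead=num remaining=[num / ( ( num ) ) ) * id $]
Step 7: shift num. Stack=[( E - num] ptr=4 lookahead=/ remaining=[/ ( ( num ) ) ) * id $]
Step 8: reduce F->num. Stack=[( E - F] ptr=4 lookahead=/ remaining=[/ ( ( num ) ) ) * id $]
Step 9: reduce T->F. Stack=[( E - T] ptr=4 lookahead=/ remaining=[/ ( ( num ) ) ) * id $]
Step 10: shift /. Stack=[( E - T /] ptr=5 lookahead=( remaining=[( ( num ) ) ) * id $]
Step 11: shift (. Stack=[( E - T / (] ptr=6 lookahead=( remaining=[( num ) ) ) * id $]
Step 12: shift (. Stack=[( E - T / ( (] ptr=7 lookahead=num remaining=[num ) ) ) * id $]
Step 13: shift num. Stack=[( E - T / ( ( num] ptr=8 lookahead=) remaining=[) ) ) * id $]
Step 14: reduce F->num. Stack=[( E - T / ( ( F] ptr=8 lookahead=) remaining=[) ) ) * id $]
Step 15: reduce T->F. Stack=[( E - T / ( ( T] ptr=8 lookahead=) remaining=[) ) ) * id $]
Step 16: reduce E->T. Stack=[( E - T / ( ( E] ptr=8 lookahead=) remaining=[) ) ) * id $]
Step 17: shift ). Stack=[( E - T / ( ( E )] ptr=9 lookahead=) remaining=[) ) * id $]
Step 18: reduce F->( E ). Stack=[( E - T / ( F] ptr=9 lookahead=) remaining=[) ) * id $]
Step 19: reduce T->F. Stack=[( E - T / ( T] ptr=9 lookahead=) remaining=[) ) * id $]
Step 20: reduce E->T. Stack=[( E - T / ( E] ptr=9 lookahead=) remaining=[) ) * id $]
Step 21: shift ). Stack=[( E - T / ( E )] ptr=10 lookahead=) remaining=[) * id $]
Step 22: reduce F->( E ). Stack=[( E - T / F] ptr=10 lookahead=) remaining=[) * id $]
Step 23: reduce T->T / F. Stack=[( E - T] ptr=10 lookahead=) remaining=[) * id $]
Step 24: reduce E->E - T. Stack=[( E] ptr=10 lookahead=) remaining=[) * id $]
Step 25: shift ). Stack=[( E )] ptr=11 lookahead=* remaining=[* id $]
Step 26: reduce F->( E ). Stack=[F] ptr=11 lookahead=* remaining=[* id $]
Step 27: reduce T->F. Stack=[T] ptr=11 lookahead=* remaining=[* id $]
Step 28: shift *. Stack=[T *] ptr=12 lookahead=id remaining=[id $]
Step 29: shift id. Stack=[T * id] ptr=13 lookahead=$ remaining=[$]
Step 30: reduce F->id. Stack=[T * F] ptr=13 lookahead=$ remaining=[$]
Step 31: reduce T->T * F. Stack=[T] ptr=13 lookahead=$ remaining=[$]
Step 32: reduce E->T. Stack=[E] ptr=13 lookahead=$ remaining=[$]
Step 33: accept. Stack=[E] ptr=13 lookahead=$ remaining=[$]

Answer: 7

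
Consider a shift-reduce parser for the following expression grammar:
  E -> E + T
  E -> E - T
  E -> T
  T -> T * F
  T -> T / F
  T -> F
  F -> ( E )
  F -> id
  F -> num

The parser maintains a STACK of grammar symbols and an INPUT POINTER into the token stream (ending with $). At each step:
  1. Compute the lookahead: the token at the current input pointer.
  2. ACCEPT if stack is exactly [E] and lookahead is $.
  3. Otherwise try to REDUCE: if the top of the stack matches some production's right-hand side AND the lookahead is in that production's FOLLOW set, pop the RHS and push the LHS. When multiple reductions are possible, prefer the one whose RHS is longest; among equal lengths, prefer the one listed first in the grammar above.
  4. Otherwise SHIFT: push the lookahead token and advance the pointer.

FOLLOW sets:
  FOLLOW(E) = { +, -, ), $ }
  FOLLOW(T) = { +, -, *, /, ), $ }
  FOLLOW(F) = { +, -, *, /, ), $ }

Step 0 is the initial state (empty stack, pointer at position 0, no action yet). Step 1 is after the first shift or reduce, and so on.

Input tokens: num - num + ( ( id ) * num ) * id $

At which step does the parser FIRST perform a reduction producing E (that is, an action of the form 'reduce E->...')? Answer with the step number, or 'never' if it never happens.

Step 1: shift num. Stack=[num] ptr=1 lookahead=- remaining=[- num + ( ( id ) * num ) * id $]
Step 2: reduce F->num. Stack=[F] ptr=1 lookahead=- remaining=[- num + ( ( id ) * num ) * id $]
Step 3: reduce T->F. Stack=[T] ptr=1 lookahead=- remaining=[- num + ( ( id ) * num ) * id $]
Step 4: reduce E->T. Stack=[E] ptr=1 lookahead=- remaining=[- num + ( ( id ) * num ) * id $]

Answer: 4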